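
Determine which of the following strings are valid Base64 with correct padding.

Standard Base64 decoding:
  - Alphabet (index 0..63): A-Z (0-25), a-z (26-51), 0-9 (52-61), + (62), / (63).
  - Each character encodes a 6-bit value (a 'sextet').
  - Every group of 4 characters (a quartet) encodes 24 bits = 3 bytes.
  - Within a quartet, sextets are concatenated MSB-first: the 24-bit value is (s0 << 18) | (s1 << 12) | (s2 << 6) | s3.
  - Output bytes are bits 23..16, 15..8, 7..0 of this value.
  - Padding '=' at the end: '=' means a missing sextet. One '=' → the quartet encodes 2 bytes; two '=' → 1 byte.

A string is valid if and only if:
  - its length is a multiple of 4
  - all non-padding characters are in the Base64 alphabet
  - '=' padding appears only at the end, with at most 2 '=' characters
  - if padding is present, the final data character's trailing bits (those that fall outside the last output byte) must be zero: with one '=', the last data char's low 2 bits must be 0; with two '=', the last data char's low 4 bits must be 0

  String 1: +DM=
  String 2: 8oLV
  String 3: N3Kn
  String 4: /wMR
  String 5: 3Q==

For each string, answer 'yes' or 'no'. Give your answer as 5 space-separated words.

Answer: yes yes yes yes yes

Derivation:
String 1: '+DM=' → valid
String 2: '8oLV' → valid
String 3: 'N3Kn' → valid
String 4: '/wMR' → valid
String 5: '3Q==' → valid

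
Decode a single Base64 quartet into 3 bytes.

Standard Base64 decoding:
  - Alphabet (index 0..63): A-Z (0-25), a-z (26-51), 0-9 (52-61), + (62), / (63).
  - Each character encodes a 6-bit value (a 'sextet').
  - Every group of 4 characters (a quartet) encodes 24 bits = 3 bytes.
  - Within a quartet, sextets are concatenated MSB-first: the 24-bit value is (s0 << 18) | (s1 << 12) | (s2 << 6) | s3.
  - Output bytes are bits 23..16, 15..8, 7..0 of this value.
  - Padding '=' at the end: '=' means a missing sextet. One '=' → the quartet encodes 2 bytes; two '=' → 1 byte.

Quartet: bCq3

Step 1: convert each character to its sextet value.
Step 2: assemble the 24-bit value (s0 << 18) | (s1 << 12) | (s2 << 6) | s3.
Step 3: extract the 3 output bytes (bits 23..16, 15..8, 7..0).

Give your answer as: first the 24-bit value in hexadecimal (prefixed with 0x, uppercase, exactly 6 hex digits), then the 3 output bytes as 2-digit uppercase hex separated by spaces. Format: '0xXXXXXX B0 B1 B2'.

Sextets: b=27, C=2, q=42, 3=55
24-bit: (27<<18) | (2<<12) | (42<<6) | 55
      = 0x6C0000 | 0x002000 | 0x000A80 | 0x000037
      = 0x6C2AB7
Bytes: (v>>16)&0xFF=6C, (v>>8)&0xFF=2A, v&0xFF=B7

Answer: 0x6C2AB7 6C 2A B7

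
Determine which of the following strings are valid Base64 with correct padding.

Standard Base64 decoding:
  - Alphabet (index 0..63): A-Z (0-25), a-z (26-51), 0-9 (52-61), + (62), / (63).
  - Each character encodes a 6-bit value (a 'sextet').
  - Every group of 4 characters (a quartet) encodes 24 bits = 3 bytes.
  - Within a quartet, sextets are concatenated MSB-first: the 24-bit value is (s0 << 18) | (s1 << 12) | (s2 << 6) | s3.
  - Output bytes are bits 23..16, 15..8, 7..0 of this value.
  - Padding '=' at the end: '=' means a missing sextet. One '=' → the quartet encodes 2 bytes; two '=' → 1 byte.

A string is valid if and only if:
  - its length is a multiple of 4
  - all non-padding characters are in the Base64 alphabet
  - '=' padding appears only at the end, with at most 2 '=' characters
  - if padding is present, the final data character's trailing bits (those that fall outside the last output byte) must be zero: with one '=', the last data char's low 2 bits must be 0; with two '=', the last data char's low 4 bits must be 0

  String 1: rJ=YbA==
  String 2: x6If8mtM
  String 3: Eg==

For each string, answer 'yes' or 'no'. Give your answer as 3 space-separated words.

Answer: no yes yes

Derivation:
String 1: 'rJ=YbA==' → invalid (bad char(s): ['=']; '=' in middle)
String 2: 'x6If8mtM' → valid
String 3: 'Eg==' → valid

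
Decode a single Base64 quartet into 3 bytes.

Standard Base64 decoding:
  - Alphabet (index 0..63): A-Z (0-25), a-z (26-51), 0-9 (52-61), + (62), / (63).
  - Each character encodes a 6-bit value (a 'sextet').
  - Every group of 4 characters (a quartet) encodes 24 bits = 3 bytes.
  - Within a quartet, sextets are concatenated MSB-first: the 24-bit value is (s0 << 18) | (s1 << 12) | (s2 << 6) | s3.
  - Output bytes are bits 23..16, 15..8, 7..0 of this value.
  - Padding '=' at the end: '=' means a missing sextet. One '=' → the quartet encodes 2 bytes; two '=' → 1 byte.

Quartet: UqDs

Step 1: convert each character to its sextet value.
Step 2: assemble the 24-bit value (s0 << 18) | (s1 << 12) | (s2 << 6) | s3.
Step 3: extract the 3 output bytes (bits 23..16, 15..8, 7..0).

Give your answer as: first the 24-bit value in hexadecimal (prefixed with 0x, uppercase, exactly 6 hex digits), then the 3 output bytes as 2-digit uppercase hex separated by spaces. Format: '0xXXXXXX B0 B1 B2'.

Sextets: U=20, q=42, D=3, s=44
24-bit: (20<<18) | (42<<12) | (3<<6) | 44
      = 0x500000 | 0x02A000 | 0x0000C0 | 0x00002C
      = 0x52A0EC
Bytes: (v>>16)&0xFF=52, (v>>8)&0xFF=A0, v&0xFF=EC

Answer: 0x52A0EC 52 A0 EC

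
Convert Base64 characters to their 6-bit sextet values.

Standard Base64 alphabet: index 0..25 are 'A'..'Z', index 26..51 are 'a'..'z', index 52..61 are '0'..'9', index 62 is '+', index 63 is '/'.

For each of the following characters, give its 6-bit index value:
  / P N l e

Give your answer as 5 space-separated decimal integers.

'/': index 63
'P': A..Z range, ord('P') − ord('A') = 15
'N': A..Z range, ord('N') − ord('A') = 13
'l': a..z range, 26 + ord('l') − ord('a') = 37
'e': a..z range, 26 + ord('e') − ord('a') = 30

Answer: 63 15 13 37 30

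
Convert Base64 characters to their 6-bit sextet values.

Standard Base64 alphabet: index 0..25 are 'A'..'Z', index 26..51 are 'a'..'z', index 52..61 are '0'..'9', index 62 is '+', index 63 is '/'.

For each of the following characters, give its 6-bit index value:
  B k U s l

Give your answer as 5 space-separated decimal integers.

Answer: 1 36 20 44 37

Derivation:
'B': A..Z range, ord('B') − ord('A') = 1
'k': a..z range, 26 + ord('k') − ord('a') = 36
'U': A..Z range, ord('U') − ord('A') = 20
's': a..z range, 26 + ord('s') − ord('a') = 44
'l': a..z range, 26 + ord('l') − ord('a') = 37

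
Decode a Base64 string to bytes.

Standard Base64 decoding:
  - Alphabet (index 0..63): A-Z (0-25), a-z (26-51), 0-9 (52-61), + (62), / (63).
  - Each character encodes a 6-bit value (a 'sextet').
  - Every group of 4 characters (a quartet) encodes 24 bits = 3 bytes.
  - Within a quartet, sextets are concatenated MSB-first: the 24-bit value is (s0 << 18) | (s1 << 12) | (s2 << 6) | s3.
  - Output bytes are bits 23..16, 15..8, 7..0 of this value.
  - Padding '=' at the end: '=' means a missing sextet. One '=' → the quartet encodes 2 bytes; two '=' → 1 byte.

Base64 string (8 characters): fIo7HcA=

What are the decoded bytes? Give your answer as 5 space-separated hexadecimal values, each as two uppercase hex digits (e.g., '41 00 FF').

Answer: 7C 8A 3B 1D C0

Derivation:
After char 0 ('f'=31): chars_in_quartet=1 acc=0x1F bytes_emitted=0
After char 1 ('I'=8): chars_in_quartet=2 acc=0x7C8 bytes_emitted=0
After char 2 ('o'=40): chars_in_quartet=3 acc=0x1F228 bytes_emitted=0
After char 3 ('7'=59): chars_in_quartet=4 acc=0x7C8A3B -> emit 7C 8A 3B, reset; bytes_emitted=3
After char 4 ('H'=7): chars_in_quartet=1 acc=0x7 bytes_emitted=3
After char 5 ('c'=28): chars_in_quartet=2 acc=0x1DC bytes_emitted=3
After char 6 ('A'=0): chars_in_quartet=3 acc=0x7700 bytes_emitted=3
Padding '=': partial quartet acc=0x7700 -> emit 1D C0; bytes_emitted=5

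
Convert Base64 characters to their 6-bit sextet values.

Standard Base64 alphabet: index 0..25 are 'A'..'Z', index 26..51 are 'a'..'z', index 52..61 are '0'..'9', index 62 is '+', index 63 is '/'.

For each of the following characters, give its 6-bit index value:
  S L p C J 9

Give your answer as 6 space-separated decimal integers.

Answer: 18 11 41 2 9 61

Derivation:
'S': A..Z range, ord('S') − ord('A') = 18
'L': A..Z range, ord('L') − ord('A') = 11
'p': a..z range, 26 + ord('p') − ord('a') = 41
'C': A..Z range, ord('C') − ord('A') = 2
'J': A..Z range, ord('J') − ord('A') = 9
'9': 0..9 range, 52 + ord('9') − ord('0') = 61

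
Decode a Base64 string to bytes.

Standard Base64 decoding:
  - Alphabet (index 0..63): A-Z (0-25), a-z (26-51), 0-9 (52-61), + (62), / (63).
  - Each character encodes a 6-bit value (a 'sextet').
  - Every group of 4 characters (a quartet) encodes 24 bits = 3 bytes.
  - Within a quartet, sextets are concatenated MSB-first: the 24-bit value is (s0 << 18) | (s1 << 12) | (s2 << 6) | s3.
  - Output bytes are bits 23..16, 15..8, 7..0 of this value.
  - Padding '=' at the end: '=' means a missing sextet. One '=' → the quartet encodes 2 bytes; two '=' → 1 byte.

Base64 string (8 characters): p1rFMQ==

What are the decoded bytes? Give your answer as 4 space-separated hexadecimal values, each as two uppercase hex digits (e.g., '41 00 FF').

After char 0 ('p'=41): chars_in_quartet=1 acc=0x29 bytes_emitted=0
After char 1 ('1'=53): chars_in_quartet=2 acc=0xA75 bytes_emitted=0
After char 2 ('r'=43): chars_in_quartet=3 acc=0x29D6B bytes_emitted=0
After char 3 ('F'=5): chars_in_quartet=4 acc=0xA75AC5 -> emit A7 5A C5, reset; bytes_emitted=3
After char 4 ('M'=12): chars_in_quartet=1 acc=0xC bytes_emitted=3
After char 5 ('Q'=16): chars_in_quartet=2 acc=0x310 bytes_emitted=3
Padding '==': partial quartet acc=0x310 -> emit 31; bytes_emitted=4

Answer: A7 5A C5 31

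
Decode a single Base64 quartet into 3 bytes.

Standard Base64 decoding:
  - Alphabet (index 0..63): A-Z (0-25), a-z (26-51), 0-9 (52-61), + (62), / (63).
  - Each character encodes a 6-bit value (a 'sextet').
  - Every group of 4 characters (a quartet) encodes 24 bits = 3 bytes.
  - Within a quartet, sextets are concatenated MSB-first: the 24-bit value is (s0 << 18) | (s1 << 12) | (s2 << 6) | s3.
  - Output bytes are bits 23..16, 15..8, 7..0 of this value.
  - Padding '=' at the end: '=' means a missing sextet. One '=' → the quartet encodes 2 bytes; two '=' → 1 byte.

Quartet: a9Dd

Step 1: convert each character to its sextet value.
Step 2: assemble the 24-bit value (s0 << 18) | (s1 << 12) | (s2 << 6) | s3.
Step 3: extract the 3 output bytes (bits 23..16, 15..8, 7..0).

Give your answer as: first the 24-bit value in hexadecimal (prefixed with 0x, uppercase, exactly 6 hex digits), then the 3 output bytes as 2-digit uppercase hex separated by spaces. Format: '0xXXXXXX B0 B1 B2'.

Answer: 0x6BD0DD 6B D0 DD

Derivation:
Sextets: a=26, 9=61, D=3, d=29
24-bit: (26<<18) | (61<<12) | (3<<6) | 29
      = 0x680000 | 0x03D000 | 0x0000C0 | 0x00001D
      = 0x6BD0DD
Bytes: (v>>16)&0xFF=6B, (v>>8)&0xFF=D0, v&0xFF=DD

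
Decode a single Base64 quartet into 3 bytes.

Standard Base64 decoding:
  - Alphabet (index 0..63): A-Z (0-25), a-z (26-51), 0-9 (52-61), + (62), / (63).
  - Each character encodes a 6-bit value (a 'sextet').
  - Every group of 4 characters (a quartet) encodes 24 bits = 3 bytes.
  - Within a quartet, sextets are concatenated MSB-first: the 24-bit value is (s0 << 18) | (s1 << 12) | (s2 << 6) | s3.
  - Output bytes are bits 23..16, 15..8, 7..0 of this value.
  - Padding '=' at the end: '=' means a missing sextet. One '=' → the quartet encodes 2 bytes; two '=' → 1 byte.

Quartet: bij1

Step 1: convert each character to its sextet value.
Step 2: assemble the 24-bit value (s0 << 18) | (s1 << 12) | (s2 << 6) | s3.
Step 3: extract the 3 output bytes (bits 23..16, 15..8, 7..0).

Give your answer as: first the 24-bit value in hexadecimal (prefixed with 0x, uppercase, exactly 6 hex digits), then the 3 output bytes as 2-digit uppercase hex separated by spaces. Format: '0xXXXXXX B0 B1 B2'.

Answer: 0x6E28F5 6E 28 F5

Derivation:
Sextets: b=27, i=34, j=35, 1=53
24-bit: (27<<18) | (34<<12) | (35<<6) | 53
      = 0x6C0000 | 0x022000 | 0x0008C0 | 0x000035
      = 0x6E28F5
Bytes: (v>>16)&0xFF=6E, (v>>8)&0xFF=28, v&0xFF=F5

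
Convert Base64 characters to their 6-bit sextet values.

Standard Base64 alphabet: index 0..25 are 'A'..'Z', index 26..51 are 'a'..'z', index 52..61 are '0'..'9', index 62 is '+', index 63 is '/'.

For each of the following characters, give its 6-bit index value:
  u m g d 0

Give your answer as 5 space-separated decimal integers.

'u': a..z range, 26 + ord('u') − ord('a') = 46
'm': a..z range, 26 + ord('m') − ord('a') = 38
'g': a..z range, 26 + ord('g') − ord('a') = 32
'd': a..z range, 26 + ord('d') − ord('a') = 29
'0': 0..9 range, 52 + ord('0') − ord('0') = 52

Answer: 46 38 32 29 52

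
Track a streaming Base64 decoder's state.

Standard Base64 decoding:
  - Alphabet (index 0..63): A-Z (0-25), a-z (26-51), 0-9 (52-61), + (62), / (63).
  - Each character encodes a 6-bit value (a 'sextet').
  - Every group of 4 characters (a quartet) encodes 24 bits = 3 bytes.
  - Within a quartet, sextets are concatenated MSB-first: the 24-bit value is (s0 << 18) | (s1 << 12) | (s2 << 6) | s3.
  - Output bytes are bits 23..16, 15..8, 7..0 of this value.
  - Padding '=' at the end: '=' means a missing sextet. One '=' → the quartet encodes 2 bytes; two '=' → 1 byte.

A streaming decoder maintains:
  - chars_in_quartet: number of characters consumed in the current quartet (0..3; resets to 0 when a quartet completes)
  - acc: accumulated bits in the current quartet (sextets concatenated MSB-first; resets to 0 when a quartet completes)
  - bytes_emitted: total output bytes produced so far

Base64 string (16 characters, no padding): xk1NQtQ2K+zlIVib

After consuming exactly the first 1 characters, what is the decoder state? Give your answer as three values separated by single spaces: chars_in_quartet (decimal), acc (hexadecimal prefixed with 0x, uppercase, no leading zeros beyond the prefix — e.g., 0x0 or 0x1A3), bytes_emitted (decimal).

After char 0 ('x'=49): chars_in_quartet=1 acc=0x31 bytes_emitted=0

Answer: 1 0x31 0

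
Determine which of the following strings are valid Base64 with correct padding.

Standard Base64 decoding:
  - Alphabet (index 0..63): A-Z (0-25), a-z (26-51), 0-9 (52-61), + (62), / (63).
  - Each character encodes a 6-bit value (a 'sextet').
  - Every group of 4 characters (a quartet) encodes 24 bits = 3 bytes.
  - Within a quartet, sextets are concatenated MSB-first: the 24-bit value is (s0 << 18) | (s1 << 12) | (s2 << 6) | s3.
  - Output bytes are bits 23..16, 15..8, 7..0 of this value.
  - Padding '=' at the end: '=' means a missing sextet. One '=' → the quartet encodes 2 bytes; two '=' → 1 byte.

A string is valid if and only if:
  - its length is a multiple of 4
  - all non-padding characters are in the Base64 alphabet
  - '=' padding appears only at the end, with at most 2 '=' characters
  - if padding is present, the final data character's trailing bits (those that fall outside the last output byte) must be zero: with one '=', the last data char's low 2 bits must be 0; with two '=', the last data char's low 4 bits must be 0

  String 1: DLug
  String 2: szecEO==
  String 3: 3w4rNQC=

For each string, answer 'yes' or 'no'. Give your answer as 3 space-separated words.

String 1: 'DLug' → valid
String 2: 'szecEO==' → invalid (bad trailing bits)
String 3: '3w4rNQC=' → invalid (bad trailing bits)

Answer: yes no no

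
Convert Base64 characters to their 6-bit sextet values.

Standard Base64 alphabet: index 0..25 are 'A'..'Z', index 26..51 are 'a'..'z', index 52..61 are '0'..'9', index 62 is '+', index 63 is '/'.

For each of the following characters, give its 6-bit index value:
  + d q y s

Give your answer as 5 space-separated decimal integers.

'+': index 62
'd': a..z range, 26 + ord('d') − ord('a') = 29
'q': a..z range, 26 + ord('q') − ord('a') = 42
'y': a..z range, 26 + ord('y') − ord('a') = 50
's': a..z range, 26 + ord('s') − ord('a') = 44

Answer: 62 29 42 50 44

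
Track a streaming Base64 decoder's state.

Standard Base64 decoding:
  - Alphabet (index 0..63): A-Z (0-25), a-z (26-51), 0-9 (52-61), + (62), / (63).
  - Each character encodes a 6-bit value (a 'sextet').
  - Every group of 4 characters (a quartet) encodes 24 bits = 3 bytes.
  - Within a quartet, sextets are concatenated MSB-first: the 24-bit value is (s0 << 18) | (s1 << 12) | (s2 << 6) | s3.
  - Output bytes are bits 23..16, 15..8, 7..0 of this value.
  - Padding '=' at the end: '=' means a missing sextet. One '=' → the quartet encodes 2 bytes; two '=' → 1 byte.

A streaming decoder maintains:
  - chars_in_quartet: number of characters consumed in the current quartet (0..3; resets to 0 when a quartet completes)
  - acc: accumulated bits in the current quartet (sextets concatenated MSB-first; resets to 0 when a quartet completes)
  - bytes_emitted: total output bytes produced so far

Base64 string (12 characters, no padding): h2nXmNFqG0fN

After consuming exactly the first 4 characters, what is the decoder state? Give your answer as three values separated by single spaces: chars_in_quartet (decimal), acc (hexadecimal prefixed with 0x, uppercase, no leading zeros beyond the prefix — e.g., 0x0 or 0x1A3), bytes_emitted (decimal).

Answer: 0 0x0 3

Derivation:
After char 0 ('h'=33): chars_in_quartet=1 acc=0x21 bytes_emitted=0
After char 1 ('2'=54): chars_in_quartet=2 acc=0x876 bytes_emitted=0
After char 2 ('n'=39): chars_in_quartet=3 acc=0x21DA7 bytes_emitted=0
After char 3 ('X'=23): chars_in_quartet=4 acc=0x8769D7 -> emit 87 69 D7, reset; bytes_emitted=3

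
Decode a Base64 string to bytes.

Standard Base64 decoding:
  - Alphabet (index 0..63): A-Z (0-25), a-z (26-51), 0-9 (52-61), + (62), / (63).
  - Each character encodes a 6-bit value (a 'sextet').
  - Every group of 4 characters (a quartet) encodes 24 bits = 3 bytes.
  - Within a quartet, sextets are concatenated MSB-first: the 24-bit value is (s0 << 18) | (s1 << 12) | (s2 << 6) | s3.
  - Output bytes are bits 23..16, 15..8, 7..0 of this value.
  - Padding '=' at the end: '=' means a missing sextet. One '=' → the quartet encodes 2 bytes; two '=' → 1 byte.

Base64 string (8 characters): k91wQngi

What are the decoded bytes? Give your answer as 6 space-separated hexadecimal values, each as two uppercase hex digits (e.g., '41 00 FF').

Answer: 93 DD 70 42 78 22

Derivation:
After char 0 ('k'=36): chars_in_quartet=1 acc=0x24 bytes_emitted=0
After char 1 ('9'=61): chars_in_quartet=2 acc=0x93D bytes_emitted=0
After char 2 ('1'=53): chars_in_quartet=3 acc=0x24F75 bytes_emitted=0
After char 3 ('w'=48): chars_in_quartet=4 acc=0x93DD70 -> emit 93 DD 70, reset; bytes_emitted=3
After char 4 ('Q'=16): chars_in_quartet=1 acc=0x10 bytes_emitted=3
After char 5 ('n'=39): chars_in_quartet=2 acc=0x427 bytes_emitted=3
After char 6 ('g'=32): chars_in_quartet=3 acc=0x109E0 bytes_emitted=3
After char 7 ('i'=34): chars_in_quartet=4 acc=0x427822 -> emit 42 78 22, reset; bytes_emitted=6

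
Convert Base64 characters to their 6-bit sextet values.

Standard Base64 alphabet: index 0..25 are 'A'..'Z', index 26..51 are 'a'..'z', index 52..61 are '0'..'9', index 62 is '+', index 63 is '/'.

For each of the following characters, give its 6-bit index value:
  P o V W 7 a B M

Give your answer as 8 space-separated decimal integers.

'P': A..Z range, ord('P') − ord('A') = 15
'o': a..z range, 26 + ord('o') − ord('a') = 40
'V': A..Z range, ord('V') − ord('A') = 21
'W': A..Z range, ord('W') − ord('A') = 22
'7': 0..9 range, 52 + ord('7') − ord('0') = 59
'a': a..z range, 26 + ord('a') − ord('a') = 26
'B': A..Z range, ord('B') − ord('A') = 1
'M': A..Z range, ord('M') − ord('A') = 12

Answer: 15 40 21 22 59 26 1 12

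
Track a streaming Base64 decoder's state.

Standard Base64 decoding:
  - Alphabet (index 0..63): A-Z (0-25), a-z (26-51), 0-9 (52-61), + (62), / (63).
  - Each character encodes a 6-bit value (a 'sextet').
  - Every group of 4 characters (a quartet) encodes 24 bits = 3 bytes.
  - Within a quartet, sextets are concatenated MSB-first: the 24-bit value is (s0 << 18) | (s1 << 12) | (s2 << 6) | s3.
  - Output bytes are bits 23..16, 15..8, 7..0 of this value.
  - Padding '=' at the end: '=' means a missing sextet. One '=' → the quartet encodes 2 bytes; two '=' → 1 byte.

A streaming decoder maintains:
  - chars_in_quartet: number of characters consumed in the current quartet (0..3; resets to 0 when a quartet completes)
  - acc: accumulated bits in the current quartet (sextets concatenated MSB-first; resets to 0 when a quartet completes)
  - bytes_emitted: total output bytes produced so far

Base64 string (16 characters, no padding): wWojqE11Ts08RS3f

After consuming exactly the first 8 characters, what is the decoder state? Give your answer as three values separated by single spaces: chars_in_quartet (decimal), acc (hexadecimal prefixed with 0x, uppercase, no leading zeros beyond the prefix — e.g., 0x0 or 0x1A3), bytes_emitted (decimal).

After char 0 ('w'=48): chars_in_quartet=1 acc=0x30 bytes_emitted=0
After char 1 ('W'=22): chars_in_quartet=2 acc=0xC16 bytes_emitted=0
After char 2 ('o'=40): chars_in_quartet=3 acc=0x305A8 bytes_emitted=0
After char 3 ('j'=35): chars_in_quartet=4 acc=0xC16A23 -> emit C1 6A 23, reset; bytes_emitted=3
After char 4 ('q'=42): chars_in_quartet=1 acc=0x2A bytes_emitted=3
After char 5 ('E'=4): chars_in_quartet=2 acc=0xA84 bytes_emitted=3
After char 6 ('1'=53): chars_in_quartet=3 acc=0x2A135 bytes_emitted=3
After char 7 ('1'=53): chars_in_quartet=4 acc=0xA84D75 -> emit A8 4D 75, reset; bytes_emitted=6

Answer: 0 0x0 6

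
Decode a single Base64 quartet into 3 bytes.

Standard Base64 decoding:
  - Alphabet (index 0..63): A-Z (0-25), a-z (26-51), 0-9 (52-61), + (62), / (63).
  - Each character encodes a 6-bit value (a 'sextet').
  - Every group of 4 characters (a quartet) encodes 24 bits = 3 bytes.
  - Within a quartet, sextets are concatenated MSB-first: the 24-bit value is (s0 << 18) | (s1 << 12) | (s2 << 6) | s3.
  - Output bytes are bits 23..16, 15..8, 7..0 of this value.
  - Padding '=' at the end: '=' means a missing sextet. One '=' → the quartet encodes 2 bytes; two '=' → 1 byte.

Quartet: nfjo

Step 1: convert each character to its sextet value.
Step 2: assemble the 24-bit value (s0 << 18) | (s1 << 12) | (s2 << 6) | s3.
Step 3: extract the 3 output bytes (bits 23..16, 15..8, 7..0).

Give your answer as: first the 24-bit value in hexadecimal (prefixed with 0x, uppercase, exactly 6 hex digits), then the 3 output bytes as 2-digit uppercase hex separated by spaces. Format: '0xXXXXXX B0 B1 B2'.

Sextets: n=39, f=31, j=35, o=40
24-bit: (39<<18) | (31<<12) | (35<<6) | 40
      = 0x9C0000 | 0x01F000 | 0x0008C0 | 0x000028
      = 0x9DF8E8
Bytes: (v>>16)&0xFF=9D, (v>>8)&0xFF=F8, v&0xFF=E8

Answer: 0x9DF8E8 9D F8 E8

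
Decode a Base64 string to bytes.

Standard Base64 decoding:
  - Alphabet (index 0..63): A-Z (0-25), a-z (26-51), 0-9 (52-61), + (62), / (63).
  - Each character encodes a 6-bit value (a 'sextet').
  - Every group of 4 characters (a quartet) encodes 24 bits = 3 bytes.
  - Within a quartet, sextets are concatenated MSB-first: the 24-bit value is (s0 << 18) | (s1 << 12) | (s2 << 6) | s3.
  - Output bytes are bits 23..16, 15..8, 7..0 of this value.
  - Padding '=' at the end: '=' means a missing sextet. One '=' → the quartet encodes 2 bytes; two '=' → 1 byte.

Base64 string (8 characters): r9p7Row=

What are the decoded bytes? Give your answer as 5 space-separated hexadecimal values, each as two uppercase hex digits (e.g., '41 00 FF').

After char 0 ('r'=43): chars_in_quartet=1 acc=0x2B bytes_emitted=0
After char 1 ('9'=61): chars_in_quartet=2 acc=0xAFD bytes_emitted=0
After char 2 ('p'=41): chars_in_quartet=3 acc=0x2BF69 bytes_emitted=0
After char 3 ('7'=59): chars_in_quartet=4 acc=0xAFDA7B -> emit AF DA 7B, reset; bytes_emitted=3
After char 4 ('R'=17): chars_in_quartet=1 acc=0x11 bytes_emitted=3
After char 5 ('o'=40): chars_in_quartet=2 acc=0x468 bytes_emitted=3
After char 6 ('w'=48): chars_in_quartet=3 acc=0x11A30 bytes_emitted=3
Padding '=': partial quartet acc=0x11A30 -> emit 46 8C; bytes_emitted=5

Answer: AF DA 7B 46 8C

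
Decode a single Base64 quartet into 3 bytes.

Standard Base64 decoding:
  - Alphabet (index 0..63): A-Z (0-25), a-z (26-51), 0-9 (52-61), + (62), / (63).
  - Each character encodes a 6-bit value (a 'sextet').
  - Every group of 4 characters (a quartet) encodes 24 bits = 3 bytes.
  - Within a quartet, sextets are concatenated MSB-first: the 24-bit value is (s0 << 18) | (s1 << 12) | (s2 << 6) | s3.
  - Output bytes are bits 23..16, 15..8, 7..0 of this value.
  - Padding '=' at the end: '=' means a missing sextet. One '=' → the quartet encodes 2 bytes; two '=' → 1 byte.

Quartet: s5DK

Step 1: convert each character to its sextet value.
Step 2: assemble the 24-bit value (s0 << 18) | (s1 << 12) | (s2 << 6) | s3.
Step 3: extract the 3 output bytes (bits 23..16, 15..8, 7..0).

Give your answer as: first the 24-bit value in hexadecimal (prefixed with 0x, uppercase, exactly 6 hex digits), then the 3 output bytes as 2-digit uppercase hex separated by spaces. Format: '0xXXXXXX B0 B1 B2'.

Answer: 0xB390CA B3 90 CA

Derivation:
Sextets: s=44, 5=57, D=3, K=10
24-bit: (44<<18) | (57<<12) | (3<<6) | 10
      = 0xB00000 | 0x039000 | 0x0000C0 | 0x00000A
      = 0xB390CA
Bytes: (v>>16)&0xFF=B3, (v>>8)&0xFF=90, v&0xFF=CA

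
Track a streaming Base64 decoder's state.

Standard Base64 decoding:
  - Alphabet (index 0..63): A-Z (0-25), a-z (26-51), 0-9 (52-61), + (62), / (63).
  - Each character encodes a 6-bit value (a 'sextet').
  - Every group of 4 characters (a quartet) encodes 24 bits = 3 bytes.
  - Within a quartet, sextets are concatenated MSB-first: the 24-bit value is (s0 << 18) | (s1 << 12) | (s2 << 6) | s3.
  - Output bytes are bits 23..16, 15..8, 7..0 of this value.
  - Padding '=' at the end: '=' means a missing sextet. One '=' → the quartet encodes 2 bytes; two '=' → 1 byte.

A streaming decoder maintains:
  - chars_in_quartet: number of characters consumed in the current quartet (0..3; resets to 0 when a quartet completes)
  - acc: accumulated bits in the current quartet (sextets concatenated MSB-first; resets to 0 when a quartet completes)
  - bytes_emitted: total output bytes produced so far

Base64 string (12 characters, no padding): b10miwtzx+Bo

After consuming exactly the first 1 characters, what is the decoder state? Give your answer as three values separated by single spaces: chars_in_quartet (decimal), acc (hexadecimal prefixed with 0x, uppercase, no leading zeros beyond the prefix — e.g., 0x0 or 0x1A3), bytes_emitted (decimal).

After char 0 ('b'=27): chars_in_quartet=1 acc=0x1B bytes_emitted=0

Answer: 1 0x1B 0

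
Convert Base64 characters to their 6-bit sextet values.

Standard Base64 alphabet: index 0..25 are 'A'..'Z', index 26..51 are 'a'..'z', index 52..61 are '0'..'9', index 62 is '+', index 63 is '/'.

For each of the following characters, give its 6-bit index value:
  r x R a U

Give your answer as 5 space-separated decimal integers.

'r': a..z range, 26 + ord('r') − ord('a') = 43
'x': a..z range, 26 + ord('x') − ord('a') = 49
'R': A..Z range, ord('R') − ord('A') = 17
'a': a..z range, 26 + ord('a') − ord('a') = 26
'U': A..Z range, ord('U') − ord('A') = 20

Answer: 43 49 17 26 20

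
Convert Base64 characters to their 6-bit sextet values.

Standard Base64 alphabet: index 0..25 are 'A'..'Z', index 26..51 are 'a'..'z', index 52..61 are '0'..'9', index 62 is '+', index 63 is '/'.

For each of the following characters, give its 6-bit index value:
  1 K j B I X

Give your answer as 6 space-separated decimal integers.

'1': 0..9 range, 52 + ord('1') − ord('0') = 53
'K': A..Z range, ord('K') − ord('A') = 10
'j': a..z range, 26 + ord('j') − ord('a') = 35
'B': A..Z range, ord('B') − ord('A') = 1
'I': A..Z range, ord('I') − ord('A') = 8
'X': A..Z range, ord('X') − ord('A') = 23

Answer: 53 10 35 1 8 23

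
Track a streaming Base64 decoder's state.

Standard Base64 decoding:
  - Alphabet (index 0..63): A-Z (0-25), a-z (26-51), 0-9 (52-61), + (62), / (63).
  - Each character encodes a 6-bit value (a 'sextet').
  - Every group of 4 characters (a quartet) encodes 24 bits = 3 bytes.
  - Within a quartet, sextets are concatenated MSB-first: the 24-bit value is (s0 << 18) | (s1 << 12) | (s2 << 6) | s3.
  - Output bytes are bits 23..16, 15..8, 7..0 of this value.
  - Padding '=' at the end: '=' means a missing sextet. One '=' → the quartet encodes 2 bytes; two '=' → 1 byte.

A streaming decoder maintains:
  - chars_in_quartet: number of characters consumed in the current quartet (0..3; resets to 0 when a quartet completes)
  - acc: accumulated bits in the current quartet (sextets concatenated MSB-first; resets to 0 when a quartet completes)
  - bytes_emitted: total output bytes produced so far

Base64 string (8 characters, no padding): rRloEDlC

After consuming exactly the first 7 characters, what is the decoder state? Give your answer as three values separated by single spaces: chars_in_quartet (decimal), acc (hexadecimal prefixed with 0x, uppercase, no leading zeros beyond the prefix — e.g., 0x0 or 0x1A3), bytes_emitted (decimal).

Answer: 3 0x40E5 3

Derivation:
After char 0 ('r'=43): chars_in_quartet=1 acc=0x2B bytes_emitted=0
After char 1 ('R'=17): chars_in_quartet=2 acc=0xAD1 bytes_emitted=0
After char 2 ('l'=37): chars_in_quartet=3 acc=0x2B465 bytes_emitted=0
After char 3 ('o'=40): chars_in_quartet=4 acc=0xAD1968 -> emit AD 19 68, reset; bytes_emitted=3
After char 4 ('E'=4): chars_in_quartet=1 acc=0x4 bytes_emitted=3
After char 5 ('D'=3): chars_in_quartet=2 acc=0x103 bytes_emitted=3
After char 6 ('l'=37): chars_in_quartet=3 acc=0x40E5 bytes_emitted=3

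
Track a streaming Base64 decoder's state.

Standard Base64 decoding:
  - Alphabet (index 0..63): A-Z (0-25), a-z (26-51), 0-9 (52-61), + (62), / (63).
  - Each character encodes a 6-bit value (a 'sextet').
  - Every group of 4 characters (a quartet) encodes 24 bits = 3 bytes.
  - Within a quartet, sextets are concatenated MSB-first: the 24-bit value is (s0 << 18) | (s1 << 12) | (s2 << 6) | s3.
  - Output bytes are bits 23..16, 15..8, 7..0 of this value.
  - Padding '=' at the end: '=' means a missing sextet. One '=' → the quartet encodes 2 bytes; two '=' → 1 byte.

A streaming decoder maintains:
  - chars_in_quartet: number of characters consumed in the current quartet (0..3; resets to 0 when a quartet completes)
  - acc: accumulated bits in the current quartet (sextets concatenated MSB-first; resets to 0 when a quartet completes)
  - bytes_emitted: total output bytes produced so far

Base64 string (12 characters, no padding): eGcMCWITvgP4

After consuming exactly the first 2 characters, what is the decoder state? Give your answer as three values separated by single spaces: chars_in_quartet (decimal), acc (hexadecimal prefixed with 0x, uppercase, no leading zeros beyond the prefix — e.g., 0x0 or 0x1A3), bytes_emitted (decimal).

Answer: 2 0x786 0

Derivation:
After char 0 ('e'=30): chars_in_quartet=1 acc=0x1E bytes_emitted=0
After char 1 ('G'=6): chars_in_quartet=2 acc=0x786 bytes_emitted=0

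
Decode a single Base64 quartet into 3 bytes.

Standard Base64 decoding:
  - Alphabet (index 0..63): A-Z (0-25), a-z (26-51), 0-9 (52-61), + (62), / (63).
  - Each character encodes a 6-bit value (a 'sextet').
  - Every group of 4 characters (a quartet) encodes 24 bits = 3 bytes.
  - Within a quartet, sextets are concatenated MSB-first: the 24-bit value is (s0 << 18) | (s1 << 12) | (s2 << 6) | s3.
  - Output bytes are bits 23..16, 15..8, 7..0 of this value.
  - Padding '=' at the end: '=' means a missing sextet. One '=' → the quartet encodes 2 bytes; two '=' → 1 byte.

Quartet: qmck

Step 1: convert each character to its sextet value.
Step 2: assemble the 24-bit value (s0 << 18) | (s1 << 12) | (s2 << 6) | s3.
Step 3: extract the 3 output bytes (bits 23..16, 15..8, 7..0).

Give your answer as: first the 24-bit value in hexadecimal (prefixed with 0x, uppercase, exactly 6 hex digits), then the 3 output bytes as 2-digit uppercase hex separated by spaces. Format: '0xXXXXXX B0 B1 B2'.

Answer: 0xAA6724 AA 67 24

Derivation:
Sextets: q=42, m=38, c=28, k=36
24-bit: (42<<18) | (38<<12) | (28<<6) | 36
      = 0xA80000 | 0x026000 | 0x000700 | 0x000024
      = 0xAA6724
Bytes: (v>>16)&0xFF=AA, (v>>8)&0xFF=67, v&0xFF=24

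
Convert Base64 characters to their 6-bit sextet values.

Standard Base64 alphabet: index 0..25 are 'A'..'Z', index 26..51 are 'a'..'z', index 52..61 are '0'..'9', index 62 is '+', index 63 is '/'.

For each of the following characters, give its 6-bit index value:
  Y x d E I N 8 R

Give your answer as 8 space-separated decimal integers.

Answer: 24 49 29 4 8 13 60 17

Derivation:
'Y': A..Z range, ord('Y') − ord('A') = 24
'x': a..z range, 26 + ord('x') − ord('a') = 49
'd': a..z range, 26 + ord('d') − ord('a') = 29
'E': A..Z range, ord('E') − ord('A') = 4
'I': A..Z range, ord('I') − ord('A') = 8
'N': A..Z range, ord('N') − ord('A') = 13
'8': 0..9 range, 52 + ord('8') − ord('0') = 60
'R': A..Z range, ord('R') − ord('A') = 17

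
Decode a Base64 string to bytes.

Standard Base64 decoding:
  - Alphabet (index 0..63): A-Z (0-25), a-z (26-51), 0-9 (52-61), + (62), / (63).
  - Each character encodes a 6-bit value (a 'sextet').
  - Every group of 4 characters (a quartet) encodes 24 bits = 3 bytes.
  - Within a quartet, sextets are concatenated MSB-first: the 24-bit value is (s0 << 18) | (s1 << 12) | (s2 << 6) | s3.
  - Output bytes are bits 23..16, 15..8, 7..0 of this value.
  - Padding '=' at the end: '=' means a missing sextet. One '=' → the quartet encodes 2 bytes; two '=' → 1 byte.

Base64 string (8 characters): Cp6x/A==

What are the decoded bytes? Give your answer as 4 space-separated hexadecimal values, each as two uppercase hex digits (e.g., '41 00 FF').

Answer: 0A 9E B1 FC

Derivation:
After char 0 ('C'=2): chars_in_quartet=1 acc=0x2 bytes_emitted=0
After char 1 ('p'=41): chars_in_quartet=2 acc=0xA9 bytes_emitted=0
After char 2 ('6'=58): chars_in_quartet=3 acc=0x2A7A bytes_emitted=0
After char 3 ('x'=49): chars_in_quartet=4 acc=0xA9EB1 -> emit 0A 9E B1, reset; bytes_emitted=3
After char 4 ('/'=63): chars_in_quartet=1 acc=0x3F bytes_emitted=3
After char 5 ('A'=0): chars_in_quartet=2 acc=0xFC0 bytes_emitted=3
Padding '==': partial quartet acc=0xFC0 -> emit FC; bytes_emitted=4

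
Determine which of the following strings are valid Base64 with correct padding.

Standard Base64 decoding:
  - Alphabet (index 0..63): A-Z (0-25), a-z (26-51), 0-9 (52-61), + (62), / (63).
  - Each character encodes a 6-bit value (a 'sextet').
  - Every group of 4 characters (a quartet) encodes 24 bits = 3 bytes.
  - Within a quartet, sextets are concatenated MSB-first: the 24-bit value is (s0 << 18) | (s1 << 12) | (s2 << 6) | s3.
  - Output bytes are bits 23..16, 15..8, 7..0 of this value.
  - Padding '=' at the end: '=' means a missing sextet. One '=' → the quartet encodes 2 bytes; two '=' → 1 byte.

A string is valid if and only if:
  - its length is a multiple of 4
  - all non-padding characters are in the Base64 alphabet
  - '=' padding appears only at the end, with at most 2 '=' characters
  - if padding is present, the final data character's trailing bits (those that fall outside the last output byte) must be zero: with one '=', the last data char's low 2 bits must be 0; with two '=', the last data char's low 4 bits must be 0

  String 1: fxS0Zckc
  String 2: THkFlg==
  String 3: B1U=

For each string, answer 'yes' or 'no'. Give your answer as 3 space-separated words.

String 1: 'fxS0Zckc' → valid
String 2: 'THkFlg==' → valid
String 3: 'B1U=' → valid

Answer: yes yes yes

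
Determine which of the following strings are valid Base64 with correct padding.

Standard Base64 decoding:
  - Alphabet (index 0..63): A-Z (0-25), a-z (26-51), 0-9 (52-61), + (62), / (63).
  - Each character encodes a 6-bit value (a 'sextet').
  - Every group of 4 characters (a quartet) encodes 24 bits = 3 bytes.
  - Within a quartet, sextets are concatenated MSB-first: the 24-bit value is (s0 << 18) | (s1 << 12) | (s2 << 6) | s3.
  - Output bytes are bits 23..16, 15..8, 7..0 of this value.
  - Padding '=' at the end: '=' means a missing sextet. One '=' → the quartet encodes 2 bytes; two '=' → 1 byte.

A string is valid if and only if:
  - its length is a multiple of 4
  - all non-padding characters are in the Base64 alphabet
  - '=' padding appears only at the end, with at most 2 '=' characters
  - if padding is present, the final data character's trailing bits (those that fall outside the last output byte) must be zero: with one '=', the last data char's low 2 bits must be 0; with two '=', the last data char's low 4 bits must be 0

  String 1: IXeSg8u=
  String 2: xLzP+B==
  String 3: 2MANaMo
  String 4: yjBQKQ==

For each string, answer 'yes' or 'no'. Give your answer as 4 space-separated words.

String 1: 'IXeSg8u=' → invalid (bad trailing bits)
String 2: 'xLzP+B==' → invalid (bad trailing bits)
String 3: '2MANaMo' → invalid (len=7 not mult of 4)
String 4: 'yjBQKQ==' → valid

Answer: no no no yes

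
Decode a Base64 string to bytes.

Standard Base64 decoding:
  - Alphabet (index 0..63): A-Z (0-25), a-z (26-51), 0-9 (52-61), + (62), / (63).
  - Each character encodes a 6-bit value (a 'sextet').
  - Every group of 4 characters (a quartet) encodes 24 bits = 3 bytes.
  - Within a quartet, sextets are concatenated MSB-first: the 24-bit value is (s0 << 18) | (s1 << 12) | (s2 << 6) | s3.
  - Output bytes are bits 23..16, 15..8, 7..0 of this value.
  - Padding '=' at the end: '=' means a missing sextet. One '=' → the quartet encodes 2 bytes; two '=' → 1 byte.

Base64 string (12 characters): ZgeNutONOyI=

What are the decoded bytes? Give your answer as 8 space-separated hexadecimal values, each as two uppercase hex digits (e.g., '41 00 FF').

Answer: 66 07 8D BA D3 8D 3B 22

Derivation:
After char 0 ('Z'=25): chars_in_quartet=1 acc=0x19 bytes_emitted=0
After char 1 ('g'=32): chars_in_quartet=2 acc=0x660 bytes_emitted=0
After char 2 ('e'=30): chars_in_quartet=3 acc=0x1981E bytes_emitted=0
After char 3 ('N'=13): chars_in_quartet=4 acc=0x66078D -> emit 66 07 8D, reset; bytes_emitted=3
After char 4 ('u'=46): chars_in_quartet=1 acc=0x2E bytes_emitted=3
After char 5 ('t'=45): chars_in_quartet=2 acc=0xBAD bytes_emitted=3
After char 6 ('O'=14): chars_in_quartet=3 acc=0x2EB4E bytes_emitted=3
After char 7 ('N'=13): chars_in_quartet=4 acc=0xBAD38D -> emit BA D3 8D, reset; bytes_emitted=6
After char 8 ('O'=14): chars_in_quartet=1 acc=0xE bytes_emitted=6
After char 9 ('y'=50): chars_in_quartet=2 acc=0x3B2 bytes_emitted=6
After char 10 ('I'=8): chars_in_quartet=3 acc=0xEC88 bytes_emitted=6
Padding '=': partial quartet acc=0xEC88 -> emit 3B 22; bytes_emitted=8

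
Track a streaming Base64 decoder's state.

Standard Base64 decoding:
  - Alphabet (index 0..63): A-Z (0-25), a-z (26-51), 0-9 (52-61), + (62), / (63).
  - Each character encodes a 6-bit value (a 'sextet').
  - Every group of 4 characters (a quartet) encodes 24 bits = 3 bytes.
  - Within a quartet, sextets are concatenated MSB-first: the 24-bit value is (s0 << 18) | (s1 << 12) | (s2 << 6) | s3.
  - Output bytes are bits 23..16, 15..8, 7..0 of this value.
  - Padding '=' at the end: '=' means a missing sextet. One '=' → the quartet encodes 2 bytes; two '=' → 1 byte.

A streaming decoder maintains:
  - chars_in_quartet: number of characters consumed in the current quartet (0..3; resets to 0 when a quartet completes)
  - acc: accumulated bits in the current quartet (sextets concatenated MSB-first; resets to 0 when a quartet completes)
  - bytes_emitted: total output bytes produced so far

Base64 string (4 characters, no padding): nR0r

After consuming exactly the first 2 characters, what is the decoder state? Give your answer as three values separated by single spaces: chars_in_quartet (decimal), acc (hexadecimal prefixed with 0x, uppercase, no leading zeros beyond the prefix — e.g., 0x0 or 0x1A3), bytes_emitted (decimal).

After char 0 ('n'=39): chars_in_quartet=1 acc=0x27 bytes_emitted=0
After char 1 ('R'=17): chars_in_quartet=2 acc=0x9D1 bytes_emitted=0

Answer: 2 0x9D1 0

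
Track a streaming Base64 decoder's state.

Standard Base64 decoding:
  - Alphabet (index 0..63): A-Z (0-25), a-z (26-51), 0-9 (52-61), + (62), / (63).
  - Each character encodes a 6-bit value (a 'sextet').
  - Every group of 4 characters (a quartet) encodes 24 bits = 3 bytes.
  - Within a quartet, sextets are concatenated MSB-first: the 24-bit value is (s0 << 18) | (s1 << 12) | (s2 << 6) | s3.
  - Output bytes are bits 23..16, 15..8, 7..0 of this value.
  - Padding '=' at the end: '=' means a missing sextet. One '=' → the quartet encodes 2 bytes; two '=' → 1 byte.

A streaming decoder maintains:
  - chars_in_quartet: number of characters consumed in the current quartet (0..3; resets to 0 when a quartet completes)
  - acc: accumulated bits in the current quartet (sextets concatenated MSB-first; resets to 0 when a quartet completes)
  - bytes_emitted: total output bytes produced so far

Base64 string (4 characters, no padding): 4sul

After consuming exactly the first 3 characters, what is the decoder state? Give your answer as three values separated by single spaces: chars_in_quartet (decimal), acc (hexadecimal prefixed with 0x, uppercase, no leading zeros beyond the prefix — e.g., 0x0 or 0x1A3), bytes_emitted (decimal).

Answer: 3 0x38B2E 0

Derivation:
After char 0 ('4'=56): chars_in_quartet=1 acc=0x38 bytes_emitted=0
After char 1 ('s'=44): chars_in_quartet=2 acc=0xE2C bytes_emitted=0
After char 2 ('u'=46): chars_in_quartet=3 acc=0x38B2E bytes_emitted=0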